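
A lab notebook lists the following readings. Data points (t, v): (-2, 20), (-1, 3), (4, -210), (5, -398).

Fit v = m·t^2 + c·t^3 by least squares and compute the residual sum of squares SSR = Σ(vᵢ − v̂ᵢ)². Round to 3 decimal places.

The normal system XᵀX·[m, c]ᵀ = Xᵀv is [[898, 4116]; [4116, 19786]]·[m, c]ᵀ = [-13227, -63353]ᵀ.
Eliminating c: 19786·(row 1) − 4116·(row 2) gives 826372·m = 19786·(-13227) − 4116·(-63353) = -948474, so m = -474237/413186.
Then c = ((-63353) − 4116·(-474237/413186))/19786 = -1224331/413186.
Residuals: 183010/206593, 244732/206593, -412042/206593, 224636/206593; SSR = 1518088/206593.

SSR = 7.348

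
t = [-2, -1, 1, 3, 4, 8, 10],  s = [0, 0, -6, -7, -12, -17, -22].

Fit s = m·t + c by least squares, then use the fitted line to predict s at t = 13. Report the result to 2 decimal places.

With design matrix X, XᵀX = [[195, 23]; [23, 7]] and Xᵀs = [-431, -64]ᵀ.
Eliminating c: 7·(row 1) − 23·(row 2) gives 836·m = 7·(-431) − 23·(-64) = -1545, so m = -1545/836.
Then c = ((-64) − 23·(-1545/836))/7 = -2567/836.
At t = 13: ŝ = (-1545/836)·(13) + (-2567/836)·(1) = -5663/209.

ŝ = -27.10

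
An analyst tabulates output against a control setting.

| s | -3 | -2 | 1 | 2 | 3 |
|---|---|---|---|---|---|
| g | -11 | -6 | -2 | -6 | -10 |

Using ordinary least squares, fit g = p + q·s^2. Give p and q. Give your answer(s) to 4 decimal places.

Entries of XᵀX: Σ1 = 5, Σs^2 = 27, Σs^2·s^2 = 195.
Right-hand side: Σg = -35, Σs^2·g = -239.
XᵀX·[p, q]ᵀ = Xᵀg becomes [[5, 27]; [27, 195]]·[p, q]ᵀ = [-35, -239]ᵀ.
Eliminating q: 195·(row 1) − 27·(row 2) gives 246·p = 195·(-35) − 27·(-239) = -372, so p = -62/41.
Then q = ((-239) − 27·(-62/41))/195 = -125/123.

p = -1.5122, q = -1.0163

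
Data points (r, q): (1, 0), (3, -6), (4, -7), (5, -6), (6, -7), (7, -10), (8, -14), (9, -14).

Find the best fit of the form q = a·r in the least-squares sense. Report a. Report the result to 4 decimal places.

Forming MᵀM = [[281]] and Mᵀq = [-426]ᵀ gives MᵀM·[a]ᵀ = Mᵀq.
a = (-426)/281 = -1.51601.

a = -1.5160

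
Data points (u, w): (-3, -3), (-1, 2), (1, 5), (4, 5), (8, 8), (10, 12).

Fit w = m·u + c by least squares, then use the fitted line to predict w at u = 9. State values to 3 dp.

ŵ = 10.369

Sums needed: Σu·u = 191, Σu = 19, Σ1 = 6.
For Aᵀw: Σu·w = 216, Σw = 29.
AᵀA·[m, c]ᵀ = Aᵀw becomes [[191, 19]; [19, 6]]·[m, c]ᵀ = [216, 29]ᵀ.
det = 191·6 − 19² = 785.
m = (216·6 − 19·29)/785 = 149/157; c = (191·29 − 19·216)/785 = 287/157.
At u = 9: ŵ = (149/157)·(9) + (287/157)·(1) = 1628/157.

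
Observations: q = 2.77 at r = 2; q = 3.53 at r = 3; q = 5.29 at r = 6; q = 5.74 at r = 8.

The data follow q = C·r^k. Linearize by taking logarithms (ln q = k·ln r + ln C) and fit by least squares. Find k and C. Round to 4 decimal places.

k = 0.5396, C = 1.9338

Linearized form: ln q = k·ln r + ln C. From the 4 transformed points,
Σln r = 5.6630, Σ(ln r)² = 9.2219, Σln q = 5.6934, Σln r·ln q = 8.7104.
Normal system: [[9.2219, 5.6630]; [5.6630, 4]]·[k, ln C]ᵀ = [8.7104, 5.6934]ᵀ.
Solving (det = 4.8184): k = 0.53957, ln C = 0.65946, so C = exp(0.65946) = 1.93376.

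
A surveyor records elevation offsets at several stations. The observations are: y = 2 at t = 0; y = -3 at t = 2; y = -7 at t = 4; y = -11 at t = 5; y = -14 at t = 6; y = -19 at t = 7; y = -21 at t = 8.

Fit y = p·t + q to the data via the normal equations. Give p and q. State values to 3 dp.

p = -2.940, q = 3.012

Sums needed: Σt·t = 194, Σt = 32, Σ1 = 7.
Moment sums: Σt·y = -474, Σy = -73.
XᵀX·[p, q]ᵀ = Xᵀy becomes [[194, 32]; [32, 7]]·[p, q]ᵀ = [-474, -73]ᵀ.
Δ = 194·7 − 32² = 334.
p = ((-474)·7 − 32·(-73))/334 = -491/167; q = (194·(-73) − 32·(-474))/334 = 503/167.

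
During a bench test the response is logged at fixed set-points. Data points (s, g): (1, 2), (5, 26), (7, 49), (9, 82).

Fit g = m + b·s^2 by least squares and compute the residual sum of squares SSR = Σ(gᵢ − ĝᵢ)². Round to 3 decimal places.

SSR = 0.721

The normal equations are: 4·m + 156·b = 159;  156·m + 9588·b = 9695.
Δ = 4·9588 − 156² = 14016.
m = (159·9588 − 156·9695)/14016 = 503/584; b = (4·9695 − 156·159)/14016 = 1747/1752.
Residuals: 31/219, 46/219, -158/219, 27/73; SSR = 158/219.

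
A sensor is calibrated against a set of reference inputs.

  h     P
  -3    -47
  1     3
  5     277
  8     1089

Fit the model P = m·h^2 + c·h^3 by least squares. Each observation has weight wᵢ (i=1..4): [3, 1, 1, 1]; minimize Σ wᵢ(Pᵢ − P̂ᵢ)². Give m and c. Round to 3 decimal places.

From the data, Σwᵢ·h^2·h^2 = 4965, Σwᵢ·h^2·h^3 = 35165, Σwᵢ·h^3·h^3 = 279957.
For MᵀWP: Σwᵢ·h^2·P = 75355, Σwᵢ·h^3·P = 596003.
det = 4965·279957 − 35165² = 153409280.
m = (75355·279957 − 35165·596003)/153409280 = 430357/479404; c = (4965·596003 − 35165·75355)/153409280 = 966551/479404.

m = 0.898, c = 2.016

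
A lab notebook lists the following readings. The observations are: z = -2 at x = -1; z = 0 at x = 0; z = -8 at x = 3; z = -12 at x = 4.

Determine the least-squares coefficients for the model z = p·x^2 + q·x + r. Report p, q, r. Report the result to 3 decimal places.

AᵀA·[p, q, r]ᵀ = Aᵀz reads: 338·p + 90·q + 26·r = -266;  90·p + 26·q + 6·r = -70;  26·p + 6·q + 4·r = -22.
(Σx^2·x^2 = 338, Σx^2·x = 90, Σx^2 = 26, Σx·x = 26, Σx = 6, Σ1 = 4, Σx^2·z = -266, Σx·z = -70, Σz = -22.)
Inverting the 3×3 Gram matrix, [p, q, r]ᵀ = [-3/4, 5/68, -25/34]ᵀ.

p = -0.750, q = 0.074, r = -0.735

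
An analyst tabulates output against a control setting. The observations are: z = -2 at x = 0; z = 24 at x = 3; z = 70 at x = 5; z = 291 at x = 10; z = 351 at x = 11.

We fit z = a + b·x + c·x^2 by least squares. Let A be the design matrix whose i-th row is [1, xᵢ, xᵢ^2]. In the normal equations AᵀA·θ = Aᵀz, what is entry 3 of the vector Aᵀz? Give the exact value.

Entry 3 ↔ basis x^2, so (Aᵀz)_{3} = Σᵢ (x^2)·zᵢ = (0)·(-2) + (9)·(24) + (25)·(70) + (100)·(291) + (121)·(351) = 73537.

73537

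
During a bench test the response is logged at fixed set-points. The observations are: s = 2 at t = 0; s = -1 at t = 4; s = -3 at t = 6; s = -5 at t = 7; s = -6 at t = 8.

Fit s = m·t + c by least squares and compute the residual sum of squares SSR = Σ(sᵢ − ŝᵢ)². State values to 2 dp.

Normal-equation sums: Σt·t = 165, Σt = 25, Σ1 = 5.
Right-hand side: Σt·s = -105, Σs = -13.
Eliminating c: 5·(row 1) − 25·(row 2) gives 200·m = 5·(-105) − 25·(-13) = -200, so m = -1.
Then c = ((-13) − 25·(-1))/5 = 12/5.
Residuals: -2/5, 3/5, 3/5, -2/5, -2/5; SSR = 6/5.

SSR = 1.20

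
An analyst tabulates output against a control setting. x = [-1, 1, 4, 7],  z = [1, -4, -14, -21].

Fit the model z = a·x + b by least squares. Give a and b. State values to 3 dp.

a = -2.816, b = -1.755

Forming AᵀA = [[67, 11]; [11, 4]] and Aᵀz = [-208, -38]ᵀ gives AᵀA·[a, b]ᵀ = Aᵀz.
Δ = 67·4 − 11² = 147.
a = ((-208)·4 − 11·(-38))/147 = -138/49; b = (67·(-38) − 11·(-208))/147 = -86/49.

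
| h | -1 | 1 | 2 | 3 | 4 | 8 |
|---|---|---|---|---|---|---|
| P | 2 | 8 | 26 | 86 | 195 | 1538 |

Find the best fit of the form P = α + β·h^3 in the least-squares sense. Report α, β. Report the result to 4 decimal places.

From the data, Σ1 = 6, Σh^3 = 611, Σh^3·h^3 = 267035.
Moment sums: ΣP = 1855, Σh^3·P = 802472.
So XᵀX·[α, β]ᵀ = XᵀP: [[6, 611]; [611, 267035]]·[α, β]ᵀ = [1855, 802472]ᵀ.
Eliminating β: 267035·(row 1) − 611·(row 2) gives 1228889·α = 267035·1855 − 611·802472 = 5039533, so α = 5039533/1228889.
Then β = (802472 − 611·(5039533/1228889))/267035 = 3681427/1228889.

α = 4.1009, β = 2.9957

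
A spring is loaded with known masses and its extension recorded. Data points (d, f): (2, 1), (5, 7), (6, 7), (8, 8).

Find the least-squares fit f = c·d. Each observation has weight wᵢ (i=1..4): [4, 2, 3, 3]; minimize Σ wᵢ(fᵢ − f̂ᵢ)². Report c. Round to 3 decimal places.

c = 1.082

Entries of XᵀWX: Σwᵢ·d·d = 366.
And Σwᵢ·d·f = 396.
So XᵀWX·[c]ᵀ = XᵀWf: [[366]]·[c]ᵀ = [396]ᵀ.
c = 396/366 = 1.08197.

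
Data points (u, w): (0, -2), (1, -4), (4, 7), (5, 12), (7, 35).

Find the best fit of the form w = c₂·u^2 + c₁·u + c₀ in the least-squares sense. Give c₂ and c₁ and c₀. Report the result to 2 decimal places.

c₂ = 1.10, c₁ = -2.40, c₀ = -2.22

Normal-equation sums: Σu^2·u^2 = 3283, Σu^2·u = 533, Σu^2 = 91, Σu·u = 91, Σu = 17, Σ1 = 5.
For Mᵀw: Σu^2·w = 2123, Σu·w = 329, Σw = 48.
So MᵀM·[c₂, c₁, c₀]ᵀ = Mᵀw: [[3283, 533, 91]; [533, 91, 17]; [91, 17, 5]]·[c₂, c₁, c₀]ᵀ = [2123, 329, 48]ᵀ.
Inverting the 3×3 Gram matrix, [c₂, c₁, c₀]ᵀ = [5509/5016, -12053/5016, -1855/836]ᵀ.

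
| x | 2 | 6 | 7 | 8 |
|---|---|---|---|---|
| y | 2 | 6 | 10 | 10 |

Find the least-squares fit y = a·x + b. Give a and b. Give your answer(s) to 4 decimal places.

The normal equations are: 153·a + 23·b = 190;  23·a + 4·b = 28.
Determinant 153·4 − 23² = 83.
a = (190·4 − 23·28)/83 = 116/83; b = (153·28 − 23·190)/83 = -86/83.

a = 1.3976, b = -1.0361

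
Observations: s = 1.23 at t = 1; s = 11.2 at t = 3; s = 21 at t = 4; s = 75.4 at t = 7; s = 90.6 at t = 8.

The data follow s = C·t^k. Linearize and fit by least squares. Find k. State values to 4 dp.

With ln sᵢ as the transformed response and ln tᵢ as the regressor:
XᵀX = [[11.2394, 6.5103]; [6.5103, 5]], rhs = [24.6575, 14.4967]ᵀ  (here Σln t = 6.5103, Σ(ln t)² = 11.2394, Σln s = 14.4967, Σln t·ln s = 24.6575).
Solving (det = 13.8136): k = 2.09287, ln C = 0.17432.

k = 2.0929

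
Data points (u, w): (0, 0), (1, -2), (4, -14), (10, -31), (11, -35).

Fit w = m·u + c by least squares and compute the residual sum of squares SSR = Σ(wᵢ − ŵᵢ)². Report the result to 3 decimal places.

Setting ∂/∂m … = 0 gives: 238·m + 26·c = -753;  26·m + 5·c = -82.
Eliminating c: 5·(row 1) − 26·(row 2) gives 514·m = 5·(-753) − 26·(-82) = -1633, so m = -1633/514.
Then c = ((-82) − 26·(-1633/514))/5 = 31/257.
Residuals: -31/257, 543/514, -363/257, 167/257, -89/514; SSR = 1839/514.

SSR = 3.578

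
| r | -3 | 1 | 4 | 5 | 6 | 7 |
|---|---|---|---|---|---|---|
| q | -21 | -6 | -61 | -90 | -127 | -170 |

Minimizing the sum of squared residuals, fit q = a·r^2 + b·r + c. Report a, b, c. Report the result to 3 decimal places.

Sums needed: Σr^2·r^2 = 4660, Σr^2·r = 722, Σr^2 = 136, Σr·r = 136, Σr = 20, Σ1 = 6.
Right-hand side: Σr^2·q = -16323, Σr·q = -2589, Σq = -475.
Solving the 3×3 system (Gaussian elimination) gives a = -885/286, b = -719/286, c = -185/286.

a = -3.094, b = -2.514, c = -0.647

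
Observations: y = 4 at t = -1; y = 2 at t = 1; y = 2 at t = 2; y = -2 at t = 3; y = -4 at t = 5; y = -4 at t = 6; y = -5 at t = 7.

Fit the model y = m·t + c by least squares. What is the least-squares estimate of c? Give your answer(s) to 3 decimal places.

Entries of XᵀX: Σt·t = 125, Σt = 23, Σ1 = 7.
Right-hand side: Σt·y = -83, Σy = -7.
Eliminating c: 7·(row 1) − 23·(row 2) gives 346·m = 7·(-83) − 23·(-7) = -420, so m = -210/173.
Then c = ((-7) − 23·(-210/173))/7 = 517/173.

c = 2.988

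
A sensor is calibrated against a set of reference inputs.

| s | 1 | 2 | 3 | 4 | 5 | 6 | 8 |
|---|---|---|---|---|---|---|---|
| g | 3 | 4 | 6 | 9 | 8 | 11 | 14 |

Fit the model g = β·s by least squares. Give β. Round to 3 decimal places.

From the data, Σs·s = 155.
For Aᵀg: Σs·g = 283.
AᵀA·[β]ᵀ = Aᵀg becomes [[155]]·[β]ᵀ = [283]ᵀ.
Hence β = 283 / 155 ≈ 1.82581.

β = 1.826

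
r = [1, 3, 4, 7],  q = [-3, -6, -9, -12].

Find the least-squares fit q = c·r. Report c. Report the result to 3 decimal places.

c = -1.880

From the data, Σr·r = 75.
For Aᵀq: Σr·q = -141.
So AᵀA·[c]ᵀ = Aᵀq: [[75]]·[c]ᵀ = [-141]ᵀ.
c = (-141)/75 = -1.88.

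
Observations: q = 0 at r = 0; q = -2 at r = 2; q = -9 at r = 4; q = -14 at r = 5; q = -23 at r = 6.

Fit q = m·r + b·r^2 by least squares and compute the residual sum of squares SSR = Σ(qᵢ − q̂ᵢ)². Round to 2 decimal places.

Setting ∂/∂m … = 0 gives: 81·m + 413·b = -248;  413·m + 2193·b = -1330.
(Σr·r = 81, Σr·r^2 = 413, Σr^2·r^2 = 2193, Σr·q = -248, Σr^2·q = -1330.)
Determinant 81·2193 − 413² = 7064.
m = ((-248)·2193 − 413·(-1330))/7064 = 2713/3532; b = (81·(-1330) − 413·(-248))/7064 = -2653/3532.
Residuals: 0, -939/1766, -48/883, 828/883, -1003/1766; SSR = 2627/1766.

SSR = 1.49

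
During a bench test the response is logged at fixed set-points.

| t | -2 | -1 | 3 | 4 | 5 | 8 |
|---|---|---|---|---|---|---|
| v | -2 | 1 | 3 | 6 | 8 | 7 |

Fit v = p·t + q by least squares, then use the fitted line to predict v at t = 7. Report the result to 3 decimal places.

v̂ = 7.765

MᵀM·[p, q]ᵀ = Mᵀv reads: 119·p + 17·q = 132;  17·p + 6·q = 23.
(Σt·t = 119, Σt = 17, Σ1 = 6, Σt·v = 132, Σv = 23.)
Determinant 119·6 − 17² = 425.
p = (132·6 − 17·23)/425 = 401/425; q = (119·23 − 17·132)/425 = 29/25.
At t = 7: v̂ = (401/425)·(7) + (29/25)·(1) = 132/17.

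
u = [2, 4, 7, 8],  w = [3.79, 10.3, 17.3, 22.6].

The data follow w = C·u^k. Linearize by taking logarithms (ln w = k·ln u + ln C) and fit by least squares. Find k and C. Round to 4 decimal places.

k = 1.2421, C = 1.6697

Taking logs, ln w = k·ln u + ln C, so regress ln w on ln u.
XᵀX = [[10.5129, 6.1048]; [6.1048, 4]], rhs = [16.1874, 9.6332]ᵀ  (here Σln u = 6.1048, Σ(ln u)² = 10.5129, Σln w = 9.6332, Σln u·ln w = 16.1874).
Slope k = (n·Σln u·ln w − Σln u·Σln w)/(n·Σ(ln u)² − (Σln u)²) = (4·16.1874 − 6.1048·9.6332)/4.7831 = 1.24208; ln C = (Σln w − k·Σln u)/n = 0.51264, so C = exp(0.51264) = 1.66969.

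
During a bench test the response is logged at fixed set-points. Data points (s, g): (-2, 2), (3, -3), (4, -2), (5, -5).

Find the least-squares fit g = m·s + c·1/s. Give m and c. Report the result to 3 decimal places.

m = -0.811, c = -0.553

The normal system MᵀM·[m, c]ᵀ = Mᵀg is [[54, 4]; [4, 1669/3600]]·[m, c]ᵀ = [-46, -7/2]ᵀ.
Δ = 54·(1669/3600) − 4² = 1807/200.
m = ((-46)·(1669/3600) − 4·(-7/2))/(1807/200) = -13187/16263; c = (54·(-7/2) − 4·(-46))/(1807/200) = -1000/1807.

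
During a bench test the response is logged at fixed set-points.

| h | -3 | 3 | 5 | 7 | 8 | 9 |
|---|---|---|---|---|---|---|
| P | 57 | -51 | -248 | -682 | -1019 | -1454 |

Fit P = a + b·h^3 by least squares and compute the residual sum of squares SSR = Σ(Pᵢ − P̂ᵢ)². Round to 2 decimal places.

Compute the Gram sums: Σ1 = 6, Σh^3 = 1709, Σh^3·h^3 = 928317.
Moment sums: ΣP = -3397, Σh^3·P = -1849536.
Normal equations: [[6, 1709]; [1709, 928317]]·[a, b]ᵀ = [-3397, -1849536]ᵀ.
Δ = 6·928317 − 1709² = 2649221.
a = ((-3397)·928317 − 1709·(-1849536))/2649221 = 7364175/2649221; b = (6·(-1849536) − 1709·(-3397))/2649221 = -5291743/2649221.
Residuals: 764361/2649221, 402615/2649221, -2903108/2649221, 934952/2649221, 2452042/2649221, -1650862/2649221; SSR = 7091282/2649221.

SSR = 2.68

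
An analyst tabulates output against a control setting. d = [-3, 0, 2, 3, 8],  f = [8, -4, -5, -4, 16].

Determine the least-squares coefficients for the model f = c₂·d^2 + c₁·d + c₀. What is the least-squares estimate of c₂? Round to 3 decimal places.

c₂ = 0.557

Normal-equation sums: Σd^2·d^2 = 4274, Σd^2·d = 520, Σd^2 = 86, Σd·d = 86, Σd = 10, Σ1 = 5.
Moment sums: Σd^2·f = 1040, Σd·f = 82, Σf = 11.
XᵀX·[c₂, c₁, c₀]ᵀ = Xᵀf becomes [[4274, 520, 86]; [520, 86, 10]; [86, 10, 5]]·[c₂, c₁, c₀]ᵀ = [1040, 82, 11]ᵀ.
Row-reducing yields c₂ = 1633/2933, c₁ = -5944/2933, c₀ = -9747/2933.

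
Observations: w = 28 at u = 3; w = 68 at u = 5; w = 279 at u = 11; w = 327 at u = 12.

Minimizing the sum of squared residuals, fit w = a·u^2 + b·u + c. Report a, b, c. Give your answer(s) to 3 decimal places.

From the data, Σu^2·u^2 = 36083, Σu^2·u = 3211, Σu^2 = 299, Σu·u = 299, Σu = 31, Σ1 = 4.
For Xᵀw: Σu^2·w = 82799, Σu·w = 7417, Σw = 702.
Normal equations: [[36083, 3211, 299]; [3211, 299, 31]; [299, 31, 4]]·[a, b, c]ᵀ = [82799, 7417, 702]ᵀ.
Inverting the 3×3 Gram matrix, [a, b, c]ᵀ = [2009/1068, 26839/5340, -1808/445]ᵀ.

a = 1.881, b = 5.026, c = -4.063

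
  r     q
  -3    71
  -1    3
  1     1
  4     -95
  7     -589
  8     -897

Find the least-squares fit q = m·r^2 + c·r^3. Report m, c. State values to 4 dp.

m = 1.9744, c = -1.9986

The normal system XᵀX·[m, c]ᵀ = Xᵀq is [[6836, 50356]; [50356, 384620]]·[m, c]ᵀ = [-87146, -669290]ᵀ.
Eliminating c: 384620·(row 1) − 50356·(row 2) gives 93535584·m = 384620·(-87146) − 50356·(-669290) = 184672720, so m = 11542045/5845974.
Then c = ((-669290) − 50356·(11542045/5845974))/384620 = -5841952/2922987.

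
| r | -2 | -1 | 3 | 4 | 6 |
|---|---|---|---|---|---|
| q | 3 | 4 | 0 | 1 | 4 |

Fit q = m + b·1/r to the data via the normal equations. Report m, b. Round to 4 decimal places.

Entries of XᵀX: Σ1 = 5, Σ1/r = -3/4, Σ1/r·1/r = 209/144.
Moment sums: Σq = 12, Σ1/r·q = -55/12.
XᵀX·[m, b]ᵀ = Xᵀq becomes [[5, -3/4]; [-3/4, 209/144]]·[m, b]ᵀ = [12, -55/12]ᵀ.
Δ = 5·(209/144) − (-3/4)² = 241/36.
m = (12·(209/144) − (-3/4)·(-55/12))/(241/36) = 2013/964; b = (5·(-55/12) − (-3/4)·12)/(241/36) = -501/241.

m = 2.0882, b = -2.0788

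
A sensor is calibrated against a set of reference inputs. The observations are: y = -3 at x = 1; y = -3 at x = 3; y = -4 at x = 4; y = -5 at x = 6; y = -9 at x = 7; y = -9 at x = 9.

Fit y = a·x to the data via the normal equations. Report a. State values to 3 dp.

a = -1.052

From the data, Σx·x = 192.
And Σx·y = -202.
MᵀM·[a]ᵀ = Mᵀy becomes [[192]]·[a]ᵀ = [-202]ᵀ.
a = (-202)/192 = -1.05208.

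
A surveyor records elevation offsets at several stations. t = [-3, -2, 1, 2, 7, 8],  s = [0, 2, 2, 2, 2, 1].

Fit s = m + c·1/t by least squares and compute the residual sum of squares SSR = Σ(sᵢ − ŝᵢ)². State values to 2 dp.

Normal-equation sums: Σ1 = 6, Σ1/t = 157/168, Σ1/t·1/t = 46489/28224.
And Σs = 9, Σ1/t·s = 135/56.
Normal equations: [[6, 157/168]; [157/168, 46489/28224]]·[m, c]ᵀ = [9, 135/56]ᵀ.
Determinant 6·(46489/28224) − (157/168)² = 254285/28224.
m = (9·(46489/28224) − (157/168)·(135/56))/(254285/28224) = 354816/254285; c = (6·(135/56) − (157/168)·9)/(254285/28224) = 170856/254285.
Residuals: -297864/254285, 239182/254285, -17102/254285, 68326/254285, 129346/254285, -121888/254285; SSR = 717616/254285.

SSR = 2.82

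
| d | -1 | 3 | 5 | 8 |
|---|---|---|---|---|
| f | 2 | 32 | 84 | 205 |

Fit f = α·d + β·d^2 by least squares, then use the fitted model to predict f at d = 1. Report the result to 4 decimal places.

Forming AᵀA = [[99, 663]; [663, 4803]] and Aᵀf = [2154, 15510]ᵀ gives AᵀA·[α, β]ᵀ = Aᵀf.
Determinant 99·4803 − 663² = 35928.
α = (2154·4803 − 663·15510)/35928 = 1737/998; β = (99·15510 − 663·2154)/35928 = 2983/998.
At d = 1: f̂ = (1737/998)·(1) + (2983/998)·(1) = 2360/499.

f̂ = 4.7295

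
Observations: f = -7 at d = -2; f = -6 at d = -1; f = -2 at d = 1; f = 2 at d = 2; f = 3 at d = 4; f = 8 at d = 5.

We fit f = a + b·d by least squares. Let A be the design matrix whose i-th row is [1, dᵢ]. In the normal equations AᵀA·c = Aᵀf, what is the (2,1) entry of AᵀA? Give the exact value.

Row 2 ↔ basis d, column 1 ↔ basis 1, so (AᵀA)_{2,1} = Σᵢ d = (-2)·(1) + (-1)·(1) + (1)·(1) + (2)·(1) + (4)·(1) + (5)·(1) = 9.

9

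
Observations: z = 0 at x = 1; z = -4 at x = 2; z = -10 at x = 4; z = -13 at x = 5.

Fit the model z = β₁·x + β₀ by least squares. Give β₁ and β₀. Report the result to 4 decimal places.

β₁ = -3.2000, β₀ = 2.8500

Sums needed: Σx·x = 46, Σx = 12, Σ1 = 4.
And Σx·z = -113, Σz = -27.
Normal equations: [[46, 12]; [12, 4]]·[β₁, β₀]ᵀ = [-113, -27]ᵀ.
Δ = 46·4 − 12² = 40.
β₁ = ((-113)·4 − 12·(-27))/40 = -16/5; β₀ = (46·(-27) − 12·(-113))/40 = 57/20.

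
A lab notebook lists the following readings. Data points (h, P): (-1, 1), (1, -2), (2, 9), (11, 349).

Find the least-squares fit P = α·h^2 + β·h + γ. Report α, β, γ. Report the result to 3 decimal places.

α = 2.956, β = -0.525, γ = -2.905

With design matrix M, MᵀM = [[14659, 1339, 127]; [1339, 127, 13]; [127, 13, 4]] and MᵀP = [42264, 3854, 357]ᵀ.
Row-reducing yields α = 21028/7113, β = -1245/2371, γ = -20665/7113.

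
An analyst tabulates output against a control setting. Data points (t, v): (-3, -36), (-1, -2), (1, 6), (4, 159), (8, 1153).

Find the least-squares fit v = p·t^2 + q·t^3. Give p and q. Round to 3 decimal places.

The normal equations are: 4435·p + 33549·q = 76016;  33549·p + 266971·q = 601492.
Eliminating q: 266971·(row 1) − 33549·(row 2) gives 58480984·p = 266971·76016 − 33549·601492 = 114612428, so p = 28653107/14620246.
Then q = (601492 − 33549·(28653107/14620246))/266971 = 29339059/14620246.

p = 1.960, q = 2.007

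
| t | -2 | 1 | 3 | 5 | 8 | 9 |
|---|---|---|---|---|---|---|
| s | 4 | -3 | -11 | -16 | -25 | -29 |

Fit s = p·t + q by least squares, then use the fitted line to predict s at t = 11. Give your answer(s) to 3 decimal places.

The normal equations are: 184·p + 24·q = -585;  24·p + 6·q = -80.
Determinant 184·6 − 24² = 528.
p = ((-585)·6 − 24·(-80))/528 = -265/88; q = (184·(-80) − 24·(-585))/528 = -85/66.
At t = 11: ŝ = (-265/88)·(11) + (-85/66)·(1) = -9085/264.

ŝ = -34.413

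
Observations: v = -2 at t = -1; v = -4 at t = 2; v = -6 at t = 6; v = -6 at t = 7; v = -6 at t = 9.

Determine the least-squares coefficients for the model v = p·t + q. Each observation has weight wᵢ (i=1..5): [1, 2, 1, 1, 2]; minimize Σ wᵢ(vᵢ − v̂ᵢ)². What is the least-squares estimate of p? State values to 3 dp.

The normal system AᵀWA·[p, q]ᵀ = AᵀWv is [[256, 34]; [34, 7]]·[p, q]ᵀ = [-200, -34]ᵀ.
Determinant 256·7 − 34² = 636.
p = ((-200)·7 − 34·(-34))/636 = -61/159; q = (256·(-34) − 34·(-200))/636 = -476/159.

p = -0.384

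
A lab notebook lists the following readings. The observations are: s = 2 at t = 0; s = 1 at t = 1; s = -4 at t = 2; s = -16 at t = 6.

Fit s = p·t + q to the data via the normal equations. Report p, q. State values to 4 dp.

From the data, Σt·t = 41, Σt = 9, Σ1 = 4.
And Σt·s = -103, Σs = -17.
Normal equations: [[41, 9]; [9, 4]]·[p, q]ᵀ = [-103, -17]ᵀ.
Δ = 41·4 − 9² = 83.
p = ((-103)·4 − 9·(-17))/83 = -259/83; q = (41·(-17) − 9·(-103))/83 = 230/83.

p = -3.1205, q = 2.7711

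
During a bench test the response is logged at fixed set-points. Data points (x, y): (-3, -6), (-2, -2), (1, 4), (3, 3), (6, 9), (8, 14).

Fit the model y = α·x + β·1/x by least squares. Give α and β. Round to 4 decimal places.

Entries of MᵀM: Σx·x = 123, Σx·1/x = 6, Σ1/x·1/x = 97/64.
For Mᵀy: Σx·y = 201, Σ1/x·y = 45/4.
Normal equations: [[123, 6]; [6, 97/64]]·[α, β]ᵀ = [201, 45/4]ᵀ.
Eliminating β: (97/64)·(row 1) − 6·(row 2) gives (9627/64)·α = (97/64)·201 − 6·(45/4) = 15177/64, so α = 5059/3209.
Then β = ((45/4) − 6·(5059/3209))/(97/64) = 3792/3209.

α = 1.5765, β = 1.1817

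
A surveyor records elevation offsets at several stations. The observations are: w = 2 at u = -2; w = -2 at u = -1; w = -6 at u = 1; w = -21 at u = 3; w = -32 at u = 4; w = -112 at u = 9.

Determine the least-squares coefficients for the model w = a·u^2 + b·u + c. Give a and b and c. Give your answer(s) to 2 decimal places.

Compute the Gram sums: Σu^2·u^2 = 6916, Σu^2·u = 812, Σu^2 = 112, Σu·u = 112, Σu = 14, Σ1 = 6.
And Σu^2·w = -9773, Σu·w = -1207, Σw = -171.
Normal equations: [[6916, 812, 112]; [812, 112, 14]; [112, 14, 6]]·[a, b, c]ᵀ = [-9773, -1207, -171]ᵀ.
Row-reducing yields a = -5511/5684, b = -9819/2842, c = -475/203.

a = -0.97, b = -3.45, c = -2.34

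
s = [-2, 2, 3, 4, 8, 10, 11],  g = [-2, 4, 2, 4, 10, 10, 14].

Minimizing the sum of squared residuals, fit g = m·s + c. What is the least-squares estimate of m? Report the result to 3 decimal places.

m = 1.144

Normal-equation sums: Σs·s = 318, Σs = 36, Σ1 = 7.
And Σs·g = 368, Σg = 42.
So MᵀM·[m, c]ᵀ = Mᵀg: [[318, 36]; [36, 7]]·[m, c]ᵀ = [368, 42]ᵀ.
Determinant 318·7 − 36² = 930.
m = (368·7 − 36·42)/930 = 532/465; c = (318·42 − 36·368)/930 = 18/155.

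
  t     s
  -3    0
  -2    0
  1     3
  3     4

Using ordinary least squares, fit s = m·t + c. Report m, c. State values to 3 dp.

Setting ∂/∂m … = 0 gives: 23·m + (-1)·c = 15;  (-1)·m + 4·c = 7.
(Σt·t = 23, Σt = -1, Σ1 = 4, Σt·s = 15, Σs = 7.)
det = 23·4 − (-1)² = 91.
m = (15·4 − (-1)·7)/91 = 67/91; c = (23·7 − (-1)·15)/91 = 176/91.

m = 0.736, c = 1.934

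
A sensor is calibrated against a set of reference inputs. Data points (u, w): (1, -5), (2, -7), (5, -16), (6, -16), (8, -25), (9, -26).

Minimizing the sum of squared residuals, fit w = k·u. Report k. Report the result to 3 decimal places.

MᵀM·[k]ᵀ = Mᵀw reads: 211·k = -629.
Hence k = -629 / 211 ≈ -2.98104.

k = -2.981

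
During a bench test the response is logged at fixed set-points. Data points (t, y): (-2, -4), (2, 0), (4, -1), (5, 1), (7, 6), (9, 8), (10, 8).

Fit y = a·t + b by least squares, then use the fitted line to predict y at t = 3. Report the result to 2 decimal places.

Forming AᵀA = [[279, 35]; [35, 7]] and Aᵀy = [203, 18]ᵀ gives AᵀA·[a, b]ᵀ = Aᵀy.
Eliminating b: 7·(row 1) − 35·(row 2) gives 728·a = 7·203 − 35·18 = 791, so a = 113/104.
Then b = (18 − 35·(113/104))/7 = -2083/728.
At t = 3: ŷ = (113/104)·(3) + (-2083/728)·(1) = 145/364.

ŷ = 0.40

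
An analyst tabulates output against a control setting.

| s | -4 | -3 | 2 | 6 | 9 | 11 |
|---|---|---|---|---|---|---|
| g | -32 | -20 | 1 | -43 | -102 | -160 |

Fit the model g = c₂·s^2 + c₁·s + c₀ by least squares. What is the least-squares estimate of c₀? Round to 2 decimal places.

c₀ = 1.06

MᵀM·[c₂, c₁, c₀]ᵀ = Mᵀg reads: 22851·c₂ + 2193·c₁ + 267·c₀ = -29858;  2193·c₂ + 267·c₁ + 21·c₀ = -2746;  267·c₂ + 21·c₁ + 6·c₀ = -356.
Solving the 3×3 system (Gaussian elimination) gives c₂ = -45797/29932, c₁ = 65827/29932, c₀ = 23705/22449.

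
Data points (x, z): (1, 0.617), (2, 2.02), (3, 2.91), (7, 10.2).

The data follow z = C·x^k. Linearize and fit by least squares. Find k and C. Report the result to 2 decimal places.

k = 1.42, C = 0.66

Let Y = ln z. Fitting Y = k·ln x + ln C by least squares:
Σln x = 3.7377, Σ(ln x)² = 5.4740, Σln z = 3.6108, Σln x·ln z = 6.1800.
Normal system: [[5.4740, 3.7377]; [3.7377, 4]]·[k, ln C]ᵀ = [6.1800, 3.6108]ᵀ.
Δ = 5.4740·4 − (3.7377)² = 7.9257; k = (6.1800·4 − 3.7377·3.6108)/7.9257 = 1.41618, ln C = (5.4740·3.6108 − 3.7377·6.1800)/7.9257 = -0.42061, so C = exp(-0.42061) = 0.65665.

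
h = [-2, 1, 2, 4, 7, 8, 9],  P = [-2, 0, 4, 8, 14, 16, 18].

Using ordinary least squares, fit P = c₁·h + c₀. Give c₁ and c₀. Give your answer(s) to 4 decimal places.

Entries of XᵀX: Σh·h = 219, Σh = 29, Σ1 = 7.
For XᵀP: Σh·P = 432, ΣP = 58.
XᵀX·[c₁, c₀]ᵀ = XᵀP becomes [[219, 29]; [29, 7]]·[c₁, c₀]ᵀ = [432, 58]ᵀ.
Δ = 219·7 − 29² = 692.
c₁ = (432·7 − 29·58)/692 = 671/346; c₀ = (219·58 − 29·432)/692 = 87/346.

c₁ = 1.9393, c₀ = 0.2514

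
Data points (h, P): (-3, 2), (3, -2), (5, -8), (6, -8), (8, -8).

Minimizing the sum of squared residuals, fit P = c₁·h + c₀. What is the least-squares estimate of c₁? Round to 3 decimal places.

Sums needed: Σh·h = 143, Σh = 19, Σ1 = 5.
And Σh·P = -164, ΣP = -24.
AᵀA·[c₁, c₀]ᵀ = AᵀP becomes [[143, 19]; [19, 5]]·[c₁, c₀]ᵀ = [-164, -24]ᵀ.
Determinant 143·5 − 19² = 354.
c₁ = ((-164)·5 − 19·(-24))/354 = -182/177; c₀ = (143·(-24) − 19·(-164))/354 = -158/177.

c₁ = -1.028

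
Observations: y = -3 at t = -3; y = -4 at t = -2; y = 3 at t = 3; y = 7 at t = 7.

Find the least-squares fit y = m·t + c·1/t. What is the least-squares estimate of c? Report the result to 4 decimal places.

c = 2.8983

The normal system XᵀX·[m, c]ᵀ = Xᵀy is [[71, 4]; [4, 869/1764]]·[m, c]ᵀ = [75, 5]ᵀ.
Δ = 71·(869/1764) − 4² = 33475/1764.
m = (75·(869/1764) − 4·5)/(33475/1764) = 5979/6695; c = (71·5 − 4·75)/(33475/1764) = 19404/6695.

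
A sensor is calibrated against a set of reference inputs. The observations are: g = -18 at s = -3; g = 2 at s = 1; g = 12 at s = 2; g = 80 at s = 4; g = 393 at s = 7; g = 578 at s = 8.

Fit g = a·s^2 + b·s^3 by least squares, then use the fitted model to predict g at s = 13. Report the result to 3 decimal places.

ĝ = 2374.784

Compute the Gram sums: Σs^2·s^2 = 6851, Σs^2·s^3 = 50389, Σs^3·s^3 = 384683.
Right-hand side: Σs^2·g = 57417, Σs^3·g = 436439.
So AᵀA·[a, b]ᵀ = Aᵀg: [[6851, 50389]; [50389, 384683]]·[a, b]ᵀ = [57417, 436439]ᵀ.
Δ = 6851·384683 − 50389² = 96411912.
a = (57417·384683 − 50389·436439)/96411912 = 11952380/12051489; b = (6851·436439 − 50389·57417)/96411912 = 12107297/12051489.
At s = 13: ĝ = (11952380/12051489)·(169) + (12107297/12051489)·(2197) = 28619683729/12051489.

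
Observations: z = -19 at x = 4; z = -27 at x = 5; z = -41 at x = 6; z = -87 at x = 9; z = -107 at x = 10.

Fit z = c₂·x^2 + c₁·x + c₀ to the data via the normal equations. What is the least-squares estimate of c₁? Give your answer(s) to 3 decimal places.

MᵀM·[c₂, c₁, c₀]ᵀ = Mᵀz reads: 18738·c₂ + 2134·c₁ + 258·c₀ = -20202;  2134·c₂ + 258·c₁ + 34·c₀ = -2310;  258·c₂ + 34·c₁ + 5·c₀ = -281.
(Σx^2·x^2 = 18738, Σx^2·x = 2134, Σx^2 = 258, Σx·x = 258, Σx = 34, Σ1 = 5, Σx^2·z = -20202, Σx·z = -2310, Σz = -281.)
Solving the 3×3 system (Gaussian elimination) gives c₂ = -115/116, c₁ = -99/116, c₀ = 22/29.

c₁ = -0.853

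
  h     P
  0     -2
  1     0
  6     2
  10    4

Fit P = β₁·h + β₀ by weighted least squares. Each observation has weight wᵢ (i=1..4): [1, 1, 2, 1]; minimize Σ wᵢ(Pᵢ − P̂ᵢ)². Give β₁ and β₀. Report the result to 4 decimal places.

From the data, Σwᵢ·h·h = 173, Σwᵢ·h = 23, Σwᵢ·1 = 5.
For XᵀWP: Σwᵢ·h·P = 64, Σwᵢ·P = 6.
Δ = 173·5 − 23² = 336.
β₁ = (64·5 − 23·6)/336 = 13/24; β₀ = (173·6 − 23·64)/336 = -31/24.

β₁ = 0.5417, β₀ = -1.2917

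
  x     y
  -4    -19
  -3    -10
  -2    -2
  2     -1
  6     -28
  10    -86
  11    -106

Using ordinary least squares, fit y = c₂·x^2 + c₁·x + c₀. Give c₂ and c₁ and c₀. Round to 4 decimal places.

From the data, Σx^2·x^2 = 26306, Σx^2·x = 2456, Σx^2 = 290, Σx·x = 290, Σx = 20, Σ1 = 7.
And Σx^2·y = -22840, Σx·y = -2086, Σy = -252.
So MᵀM·[c₂, c₁, c₀]ᵀ = Mᵀy: [[26306, 2456, 290]; [2456, 290, 20]; [290, 20, 7]]·[c₂, c₁, c₀]ᵀ = [-22840, -2086, -252]ᵀ.
Solving the 3×3 system (Gaussian elimination) gives c₂ = -387544/396319, c₁ = 383619/396319, c₀ = 62896/36029.

c₂ = -0.9779, c₁ = 0.9680, c₀ = 1.7457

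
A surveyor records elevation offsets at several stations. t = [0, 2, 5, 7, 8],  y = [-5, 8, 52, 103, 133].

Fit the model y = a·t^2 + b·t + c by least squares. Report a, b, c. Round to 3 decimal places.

a = 1.897, b = 2.030, c = -4.596

Entries of XᵀX: Σt^2·t^2 = 7138, Σt^2·t = 988, Σt^2 = 142, Σt·t = 142, Σt = 22, Σ1 = 5.
Moment sums: Σt^2·y = 14891, Σt·y = 2061, Σy = 291.
So XᵀX·[a, b, c]ᵀ = Xᵀy: [[7138, 988, 142]; [988, 142, 22]; [142, 22, 5]]·[a, b, c]ᵀ = [14891, 2061, 291]ᵀ.
Row-reducing yields a = 40021/21102, b = 42845/21102, c = -16163/3517.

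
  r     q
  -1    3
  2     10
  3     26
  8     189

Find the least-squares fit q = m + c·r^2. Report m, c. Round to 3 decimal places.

m = -0.829, c = 2.966

The normal system XᵀX·[m, c]ᵀ = Xᵀq is [[4, 78]; [78, 4194]]·[m, c]ᵀ = [228, 12373]ᵀ.
det = 4·4194 − 78² = 10692.
m = (228·4194 − 78·12373)/10692 = -1477/1782; c = (4·12373 − 78·228)/10692 = 7927/2673.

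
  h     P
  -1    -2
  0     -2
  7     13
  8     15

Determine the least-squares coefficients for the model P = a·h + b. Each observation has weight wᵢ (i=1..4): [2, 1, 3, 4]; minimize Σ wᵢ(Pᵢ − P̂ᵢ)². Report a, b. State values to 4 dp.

Normal-equation sums: Σwᵢ·h·h = 405, Σwᵢ·h = 51, Σwᵢ·1 = 10.
Moment sums: Σwᵢ·h·P = 757, Σwᵢ·P = 93.
Eliminating b: 10·(row 1) − 51·(row 2) gives 1449·a = 10·757 − 51·93 = 2827, so a = 2827/1449.
Then b = (93 − 51·(2827/1449))/10 = -314/483.

a = 1.9510, b = -0.6501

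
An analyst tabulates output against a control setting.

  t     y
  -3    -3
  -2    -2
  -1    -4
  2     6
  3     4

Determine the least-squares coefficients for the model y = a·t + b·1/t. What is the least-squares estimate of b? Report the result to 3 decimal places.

Setting ∂/∂a … = 0 gives: 27·a + 5·b = 41;  5·a + (31/18)·b = 31/3.
(Σt·t = 27, Σt·1/t = 5, Σ1/t·1/t = 31/18, Σt·y = 41, Σ1/t·y = 31/3.)
Determinant 27·(31/18) − 5² = 43/2.
a = (41·(31/18) − 5·(31/3))/(43/2) = 341/387; b = (27·(31/3) − 5·41)/(43/2) = 148/43.

b = 3.442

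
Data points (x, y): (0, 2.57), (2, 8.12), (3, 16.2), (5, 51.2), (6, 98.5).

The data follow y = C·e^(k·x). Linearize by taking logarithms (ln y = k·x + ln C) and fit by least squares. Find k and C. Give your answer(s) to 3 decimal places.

Let Y = ln y. Fitting Y = k·x + ln C by least squares:
Σx = 16.0000, Σ(x)² = 74.0000, Σln y = 14.3490, Σx·ln y = 59.7627.
Equations: 74.0000·k + 16.0000·ln C = 59.7627;  16.0000·k + 5·ln C = 14.3490.
Slope k = (n·Σx·ln y − Σx·Σln y)/(n·Σ(x)² − (Σx)²) = (5·59.7627 − 16.0000·14.3490)/114.0000 = 0.60727; ln C = (Σln y − k·Σx)/n = 0.92654, so C = exp(0.92654) = 2.52575.

k = 0.607, C = 2.526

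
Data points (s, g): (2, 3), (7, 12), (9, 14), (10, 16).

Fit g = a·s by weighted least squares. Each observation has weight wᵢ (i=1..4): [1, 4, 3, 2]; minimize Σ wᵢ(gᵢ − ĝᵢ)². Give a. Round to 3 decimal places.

From the data, Σwᵢ·s·s = 643.
And Σwᵢ·s·g = 1040.
a = 1040/643 = 1.61742.

a = 1.617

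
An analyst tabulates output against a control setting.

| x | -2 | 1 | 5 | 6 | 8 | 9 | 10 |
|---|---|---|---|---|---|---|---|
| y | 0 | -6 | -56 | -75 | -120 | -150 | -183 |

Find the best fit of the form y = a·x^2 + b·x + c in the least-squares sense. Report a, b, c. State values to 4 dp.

MᵀM·[a, b, c]ᵀ = Mᵀy reads: 22595·a + 2575·b + 311·c = -42236;  2575·a + 311·b + 37·c = -4876;  311·a + 37·b + 7·c = -590.
(Σx^2·x^2 = 22595, Σx^2·x = 2575, Σx^2 = 311, Σx·x = 311, Σx = 37, Σ1 = 7, Σx^2·y = -42236, Σx·y = -4876, Σy = -590.)
Row-reducing yields a = -124315/85267, b = -295383/85267, c = -102342/85267.

a = -1.4579, b = -3.4642, c = -1.2003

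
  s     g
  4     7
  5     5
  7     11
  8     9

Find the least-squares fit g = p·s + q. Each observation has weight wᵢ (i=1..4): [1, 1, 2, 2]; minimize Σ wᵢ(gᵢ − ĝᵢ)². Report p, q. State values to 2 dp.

From the data, Σwᵢ·s·s = 267, Σwᵢ·s = 39, Σwᵢ·1 = 6.
Moment sums: Σwᵢ·s·g = 351, Σwᵢ·g = 52.
det = 267·6 − 39² = 81.
p = (351·6 − 39·52)/81 = 26/27; q = (267·52 − 39·351)/81 = 65/27.

p = 0.96, q = 2.41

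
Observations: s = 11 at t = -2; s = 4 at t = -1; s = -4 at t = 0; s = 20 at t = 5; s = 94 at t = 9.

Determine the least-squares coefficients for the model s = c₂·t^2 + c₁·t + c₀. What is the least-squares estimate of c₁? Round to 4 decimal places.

With design matrix M, MᵀM = [[7203, 845, 111]; [845, 111, 11]; [111, 11, 5]] and Mᵀs = [8162, 920, 125]ᵀ.
Row-reducing yields c₂ = 200189/125918, c₁ = -449959/125918, c₀ = -153168/62959.

c₁ = -3.5734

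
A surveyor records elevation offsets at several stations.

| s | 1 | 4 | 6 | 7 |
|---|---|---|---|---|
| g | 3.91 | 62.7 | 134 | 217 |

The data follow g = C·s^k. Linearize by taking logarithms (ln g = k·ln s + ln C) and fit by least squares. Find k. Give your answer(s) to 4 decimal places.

k = 2.0246

Let Y = ln g. Fitting Y = k·ln s + ln C by least squares:
Over the data: Σln s = 5.1240, Σ(ln s)² = 8.9188, Σln g = 15.7796, Σln s·ln g = 24.9815.
Normal system: [[8.9188, 5.1240]; [5.1240, 4]]·[k, ln C]ᵀ = [24.9815, 15.7796]ᵀ.
Δ = 8.9188·4 − (5.1240)² = 9.4201; k = (24.9815·4 − 5.1240·15.7796)/9.4201 = 2.02459, ln C = (8.9188·15.7796 − 5.1240·24.9815)/9.4201 = 1.35143.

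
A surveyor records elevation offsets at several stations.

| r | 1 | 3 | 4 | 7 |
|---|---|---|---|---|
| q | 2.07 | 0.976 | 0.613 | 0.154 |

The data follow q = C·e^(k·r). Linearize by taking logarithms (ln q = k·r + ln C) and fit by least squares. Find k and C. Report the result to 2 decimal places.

k = -0.44, C = 3.40

Let Y = ln q. Fitting Y = k·r + ln C by least squares:
Over the data: Σr = 15.0000, Σ(r)² = 75.0000, Σln q = -1.6569, Σr·ln q = -14.3985.
Normal system: [[75.0000, 15.0000]; [15.0000, 4]]·[k, ln C]ᵀ = [-14.3985, -1.6569]ᵀ.
Solving (det = 75.0000): k = -0.43653, ln C = 1.22276, so C = exp(1.22276) = 3.39657.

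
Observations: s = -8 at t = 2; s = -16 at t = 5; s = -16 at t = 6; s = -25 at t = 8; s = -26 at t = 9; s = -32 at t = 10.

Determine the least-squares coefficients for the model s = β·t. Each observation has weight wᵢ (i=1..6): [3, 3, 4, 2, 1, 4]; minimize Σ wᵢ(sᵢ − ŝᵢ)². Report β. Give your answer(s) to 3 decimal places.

The normal equations are: 840·β = -2586.
(Σwᵢ·t·t = 840, Σwᵢ·t·s = -2586.)
β = (-2586)/840 = -3.07857.

β = -3.079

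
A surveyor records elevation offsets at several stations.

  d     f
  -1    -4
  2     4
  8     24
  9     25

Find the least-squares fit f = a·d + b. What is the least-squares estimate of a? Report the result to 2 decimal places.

Forming MᵀM = [[150, 18]; [18, 4]] and Mᵀf = [429, 49]ᵀ gives MᵀM·[a, b]ᵀ = Mᵀf.
Δ = 150·4 − 18² = 276.
a = (429·4 − 18·49)/276 = 139/46; b = (150·49 − 18·429)/276 = -31/23.

a = 3.02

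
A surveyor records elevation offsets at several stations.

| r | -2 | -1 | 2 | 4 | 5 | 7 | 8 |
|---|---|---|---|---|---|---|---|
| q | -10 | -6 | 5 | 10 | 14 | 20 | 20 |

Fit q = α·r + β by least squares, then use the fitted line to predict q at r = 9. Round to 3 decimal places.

From the data, Σr·r = 163, Σr = 23, Σ1 = 7.
And Σr·q = 446, Σq = 53.
So AᵀA·[α, β]ᵀ = Aᵀq: [[163, 23]; [23, 7]]·[α, β]ᵀ = [446, 53]ᵀ.
Determinant 163·7 − 23² = 612.
α = (446·7 − 23·53)/612 = 1903/612; β = (163·53 − 23·446)/612 = -1619/612.
At r = 9: q̂ = (1903/612)·(9) + (-1619/612)·(1) = 3877/153.

q̂ = 25.340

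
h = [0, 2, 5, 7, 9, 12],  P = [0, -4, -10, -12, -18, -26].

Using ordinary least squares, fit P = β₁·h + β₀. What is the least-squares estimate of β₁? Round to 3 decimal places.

Sums needed: Σh·h = 303, Σh = 35, Σ1 = 6.
And Σh·P = -616, ΣP = -70.
Normal equations: [[303, 35]; [35, 6]]·[β₁, β₀]ᵀ = [-616, -70]ᵀ.
Δ = 303·6 − 35² = 593.
β₁ = ((-616)·6 − 35·(-70))/593 = -1246/593; β₀ = (303·(-70) − 35·(-616))/593 = 350/593.

β₁ = -2.101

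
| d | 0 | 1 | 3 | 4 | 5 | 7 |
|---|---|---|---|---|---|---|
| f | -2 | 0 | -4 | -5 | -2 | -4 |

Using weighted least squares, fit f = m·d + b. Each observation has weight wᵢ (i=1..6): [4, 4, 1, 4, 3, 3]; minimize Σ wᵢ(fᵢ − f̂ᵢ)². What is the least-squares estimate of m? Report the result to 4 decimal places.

Normal-equation sums: Σwᵢ·d·d = 299, Σwᵢ·d = 59, Σwᵢ·1 = 19.
Right-hand side: Σwᵢ·d·f = -206, Σwᵢ·f = -50.
det = 299·19 − 59² = 2200.
m = ((-206)·19 − 59·(-50))/2200 = -241/550; b = (299·(-50) − 59·(-206))/2200 = -699/550.

m = -0.4382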